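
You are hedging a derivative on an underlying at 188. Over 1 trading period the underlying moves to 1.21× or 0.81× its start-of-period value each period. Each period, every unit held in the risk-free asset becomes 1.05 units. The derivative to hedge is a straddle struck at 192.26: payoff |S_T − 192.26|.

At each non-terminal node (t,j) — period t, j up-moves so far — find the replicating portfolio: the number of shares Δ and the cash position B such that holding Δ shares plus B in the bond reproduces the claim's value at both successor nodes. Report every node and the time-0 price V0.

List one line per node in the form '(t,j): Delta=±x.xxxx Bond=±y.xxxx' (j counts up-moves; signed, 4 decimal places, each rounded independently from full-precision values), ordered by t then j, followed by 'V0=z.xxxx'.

No-arbitrage ⇒ martingale measure with p* = (R−d)/(u−d) = 0.6000.
Terminal payoffs: V(1,0)=39.9800, V(1,1)=35.2200
Node (0,0) S=188.0000: V=(p*·35.2200+(1−p*)·39.9800)/1.05=35.3562; Δ=(35.2200−39.9800)/(227.4800−152.2800)=-0.0633; B=V−Δ·S=47.2562
Root portfolio cost Δ·188+B reproduces V0=35.3562.

(0,0): Delta=-0.0633 Bond=47.2562
V0=35.3562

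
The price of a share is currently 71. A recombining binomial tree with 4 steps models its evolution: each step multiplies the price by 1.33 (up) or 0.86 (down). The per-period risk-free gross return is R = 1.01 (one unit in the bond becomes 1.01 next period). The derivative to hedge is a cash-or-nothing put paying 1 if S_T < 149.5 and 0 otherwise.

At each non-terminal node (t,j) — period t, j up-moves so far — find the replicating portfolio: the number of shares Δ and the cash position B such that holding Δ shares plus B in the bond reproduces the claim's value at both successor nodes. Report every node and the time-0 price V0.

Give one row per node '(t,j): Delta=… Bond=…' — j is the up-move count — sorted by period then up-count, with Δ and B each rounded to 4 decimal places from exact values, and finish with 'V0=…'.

(0,0): Delta=-0.0009 Bond=1.0181
(1,0): Delta=0.0000 Bond=0.9706
(1,1): Delta=-0.0022 Bond=1.1515
(2,0): Delta=0.0000 Bond=0.9803
(2,1): Delta=0.0000 Bond=0.9803
(2,2): Delta=-0.0054 Bond=1.5528
(3,0): Delta=0.0000 Bond=0.9901
(3,1): Delta=0.0000 Bond=0.9901
(3,2): Delta=0.0000 Bond=0.9901
(3,3): Delta=-0.0127 Bond=2.8018
V0=0.9510

No-arbitrage ⇒ martingale measure with p* = (R−d)/(u−d) = 0.3191.
Terminal values V(4,·): V(4,0)=1.0000, V(4,1)=1.0000, V(4,2)=1.0000, V(4,3)=1.0000, V(4,4)=0.0000
  t=3,j=0: stock 45.1600 → up 60.0628 (V=1.0000), down 38.8376 (V=1.0000). Price 0.9901; hedge Δ=0.0000, bond B=0.9901.
  t=3,j=1: stock 69.8404 → up 92.8878 (V=1.0000), down 60.0628 (V=1.0000). Price 0.9901; hedge Δ=0.0000, bond B=0.9901.
  t=3,j=2: stock 108.0090 → up 143.6520 (V=1.0000), down 92.8878 (V=1.0000). Price 0.9901; hedge Δ=0.0000, bond B=0.9901.
  t=3,j=3: stock 167.0372 → up 222.1595 (V=0.0000), down 143.6520 (V=1.0000). Price 0.6741; hedge Δ=-0.0127, bond B=2.8018.
  t=2,j=0: stock 52.5116 → up 69.8404 (V=0.9901), down 45.1600 (V=0.9901). Price 0.9803; hedge Δ=0.0000, bond B=0.9803.
  t=2,j=1: stock 81.2098 → up 108.0090 (V=0.9901), down 69.8404 (V=0.9901). Price 0.9803; hedge Δ=0.0000, bond B=0.9803.
  t=2,j=2: stock 125.5919 → up 167.0372 (V=0.6741), down 108.0090 (V=0.9901). Price 0.8804; hedge Δ=-0.0054, bond B=1.5528.
  t=1,j=0: stock 61.0600 → up 81.2098 (V=0.9803), down 52.5116 (V=0.9803). Price 0.9706; hedge Δ=0.0000, bond B=0.9706.
  t=1,j=1: stock 94.4300 → up 125.5919 (V=0.8804), down 81.2098 (V=0.9803). Price 0.9390; hedge Δ=-0.0022, bond B=1.1515.
  t=0,j=0: stock 71.0000 → up 94.4300 (V=0.9390), down 61.0600 (V=0.9706). Price 0.9510; hedge Δ=-0.0009, bond B=1.0181.
Root portfolio cost Δ·71+B reproduces V0=0.9510.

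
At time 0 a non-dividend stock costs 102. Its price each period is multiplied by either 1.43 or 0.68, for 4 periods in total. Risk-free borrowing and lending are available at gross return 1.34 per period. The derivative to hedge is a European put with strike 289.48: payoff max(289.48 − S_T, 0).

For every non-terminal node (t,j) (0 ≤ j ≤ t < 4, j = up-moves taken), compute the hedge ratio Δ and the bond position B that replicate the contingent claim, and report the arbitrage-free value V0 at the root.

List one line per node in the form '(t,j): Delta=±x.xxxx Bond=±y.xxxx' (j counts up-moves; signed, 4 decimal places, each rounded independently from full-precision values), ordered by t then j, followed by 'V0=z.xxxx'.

(0,0): Delta=-0.4926 Bond=63.5214
(1,0): Delta=-1.0000 Bond=120.3107
(1,1): Delta=-0.4597 Bond=80.3198
(2,0): Delta=-1.0000 Bond=161.2163
(2,1): Delta=-1.0000 Bond=161.2163
(2,2): Delta=-0.4247 Bond=100.3211
(3,0): Delta=-1.0000 Bond=216.0299
(3,1): Delta=-1.0000 Bond=216.0299
(3,2): Delta=-1.0000 Bond=216.0299
(3,3): Delta=-0.3874 Bond=123.3030
V0=13.2743

Risk-neutral probability p* = (R−d)/(u−d) = (1.34−0.68)/(1.43−0.68) = 0.8800.
Terminal payoffs: V(4,0)=267.6710, V(4,1)=243.6169, V(4,2)=193.0327, V(4,3)=86.6570, V(4,4)=0.0000
Node (3,0) S=32.0721: V=(p*·243.6169+(1−p*)·267.6710)/1.34=183.9578; Δ=(243.6169−267.6710)/(45.8631−21.8090)=-1.0000; B=V−Δ·S=216.0299
Node (3,1) S=67.4457: V=(p*·193.0327+(1−p*)·243.6169)/1.34=148.5842; Δ=(193.0327−243.6169)/(96.4473−45.8631)=-1.0000; B=V−Δ·S=216.0299
Node (3,2) S=141.8343: V=(p*·86.6570+(1−p*)·193.0327)/1.34=74.1956; Δ=(86.6570−193.0327)/(202.8230−96.4473)=-1.0000; B=V−Δ·S=216.0299
Node (3,3) S=298.2691: V=(p*·0.0000+(1−p*)·86.6570)/1.34=7.7603; Δ=(0.0000−86.6570)/(426.5248−202.8230)=-0.3874; B=V−Δ·S=123.3030
Node (2,0) S=47.1648: V=(p*·148.5842+(1−p*)·183.9578)/1.34=114.0515; Δ=(148.5842−183.9578)/(67.4457−32.0721)=-1.0000; B=V−Δ·S=161.2163
Node (2,1) S=99.1848: V=(p*·74.1956+(1−p*)·148.5842)/1.34=62.0315; Δ=(74.1956−148.5842)/(141.8343−67.4457)=-1.0000; B=V−Δ·S=161.2163
Node (2,2) S=208.5798: V=(p*·7.7603+(1−p*)·74.1956)/1.34=11.7407; Δ=(7.7603−74.1956)/(298.2691−141.8343)=-0.4247; B=V−Δ·S=100.3211
Node (1,0) S=69.3600: V=(p*·62.0315+(1−p*)·114.0515)/1.34=50.9507; Δ=(62.0315−114.0515)/(99.1848−47.1648)=-1.0000; B=V−Δ·S=120.3107
Node (1,1) S=145.8600: V=(p*·11.7407+(1−p*)·62.0315)/1.34=13.2654; Δ=(11.7407−62.0315)/(208.5798−99.1848)=-0.4597; B=V−Δ·S=80.3198
Node (0,0) S=102.0000: V=(p*·13.2654+(1−p*)·50.9507)/1.34=13.2743; Δ=(13.2654−50.9507)/(145.8600−69.3600)=-0.4926; B=V−Δ·S=63.5214
Each (Δ,B) replicates both successor values, so the strategy is self-financing and V0 is arbitrage-free.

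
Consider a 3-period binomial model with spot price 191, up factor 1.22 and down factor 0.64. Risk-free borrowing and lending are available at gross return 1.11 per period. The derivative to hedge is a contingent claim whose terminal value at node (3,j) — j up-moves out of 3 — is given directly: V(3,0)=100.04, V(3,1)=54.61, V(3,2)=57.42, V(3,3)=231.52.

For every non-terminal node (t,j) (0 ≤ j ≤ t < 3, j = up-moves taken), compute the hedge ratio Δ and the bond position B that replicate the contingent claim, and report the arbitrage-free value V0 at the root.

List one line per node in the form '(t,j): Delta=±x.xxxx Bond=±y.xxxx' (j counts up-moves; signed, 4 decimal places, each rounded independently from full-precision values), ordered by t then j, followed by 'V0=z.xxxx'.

No-arbitrage ⇒ martingale measure with p* = (R−d)/(u−d) = 0.8103.
At expiry t=3: V(3,0)=100.0400, V(3,1)=54.6100, V(3,2)=57.4200, V(3,3)=231.5200
(2,0): S=78.2336. Δ = (V_up−V_dn)/(S_up−S_dn) = (54.6100−100.0400)/(95.4450−50.0695) = -1.0012. V = [p*·54.6100 + (1−p*)·100.0400]/1.11 = 56.9604. B = V − Δ·S = 135.2880.
(2,1): S=149.1328. Δ = (V_up−V_dn)/(S_up−S_dn) = (57.4200−54.6100)/(181.9420−95.4450) = 0.0325. V = [p*·57.4200 + (1−p*)·54.6100]/1.11 = 51.2496. B = V − Δ·S = 46.4048.
(2,2): S=284.2844. Δ = (V_up−V_dn)/(S_up−S_dn) = (231.5200−57.4200)/(346.8270−181.9420) = 1.0559. V = [p*·231.5200 + (1−p*)·57.4200]/1.11 = 178.8298. B = V − Δ·S = -121.3427.
(1,0): S=122.2400. Δ = (V_up−V_dn)/(S_up−S_dn) = (51.2496−56.9604)/(149.1328−78.2336) = -0.0805. V = [p*·51.2496 + (1−p*)·56.9604]/1.11 = 47.1466. B = V − Δ·S = 56.9927.
(1,1): S=233.0200. Δ = (V_up−V_dn)/(S_up−S_dn) = (178.8298−51.2496)/(284.2844−149.1328) = 0.9440. V = [p*·178.8298 + (1−p*)·51.2496]/1.11 = 139.3095. B = V − Δ·S = -80.6563.
(0,0): S=191.0000. Δ = (V_up−V_dn)/(S_up−S_dn) = (139.3095−47.1466)/(233.0200−122.2400) = 0.8319. V = [p*·139.3095 + (1−p*)·47.1466]/1.11 = 109.7570. B = V − Δ·S = -49.1445.
The time-0 hedge costs 109.7570, which is the no-arbitrage price.

(0,0): Delta=0.8319 Bond=-49.1445
(1,0): Delta=-0.0805 Bond=56.9927
(1,1): Delta=0.9440 Bond=-80.6563
(2,0): Delta=-1.0012 Bond=135.2880
(2,1): Delta=0.0325 Bond=46.4048
(2,2): Delta=1.0559 Bond=-121.3427
V0=109.7570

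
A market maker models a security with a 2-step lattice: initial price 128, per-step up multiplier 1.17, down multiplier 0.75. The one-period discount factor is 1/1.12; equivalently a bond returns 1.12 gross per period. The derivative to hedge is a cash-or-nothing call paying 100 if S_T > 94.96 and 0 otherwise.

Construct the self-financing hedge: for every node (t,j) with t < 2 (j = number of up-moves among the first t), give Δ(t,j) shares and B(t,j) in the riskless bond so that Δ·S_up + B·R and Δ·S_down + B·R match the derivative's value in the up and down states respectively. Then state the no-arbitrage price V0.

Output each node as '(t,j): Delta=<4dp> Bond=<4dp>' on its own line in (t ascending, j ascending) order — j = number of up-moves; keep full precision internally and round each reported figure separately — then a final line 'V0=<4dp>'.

(0,0): Delta=0.1977 Bond=53.2818
(1,0): Delta=2.4802 Bond=-159.4388
(1,1): Delta=0.0000 Bond=89.2857
V0=78.5896

Risk-neutral probability p* = (R−d)/(u−d) = (1.12−0.75)/(1.17−0.75) = 0.8810.
Terminal payoffs: V(2,0)=0.0000, V(2,1)=100.0000, V(2,2)=100.0000
  t=1,j=0: stock 96.0000 → up 112.3200 (V=100.0000), down 72.0000 (V=0.0000). Price 78.6565; hedge Δ=2.4802, bond B=-159.4388.
  t=1,j=1: stock 149.7600 → up 175.2192 (V=100.0000), down 112.3200 (V=100.0000). Price 89.2857; hedge Δ=0.0000, bond B=89.2857.
  t=0,j=0: stock 128.0000 → up 149.7600 (V=89.2857), down 96.0000 (V=78.6565). Price 78.5896; hedge Δ=0.1977, bond B=53.2818.
Each (Δ,B) replicates both successor values, so the strategy is self-financing and V0 is arbitrage-free.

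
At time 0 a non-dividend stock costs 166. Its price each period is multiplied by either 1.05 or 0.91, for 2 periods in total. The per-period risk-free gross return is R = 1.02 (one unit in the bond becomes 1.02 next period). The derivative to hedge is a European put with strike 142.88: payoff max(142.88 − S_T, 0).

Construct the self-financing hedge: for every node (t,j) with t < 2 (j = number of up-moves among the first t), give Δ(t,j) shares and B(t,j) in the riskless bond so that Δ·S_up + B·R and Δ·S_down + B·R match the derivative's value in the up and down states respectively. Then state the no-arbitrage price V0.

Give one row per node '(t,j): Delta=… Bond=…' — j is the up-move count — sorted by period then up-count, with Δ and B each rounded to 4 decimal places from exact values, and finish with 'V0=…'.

The replicating-portfolio and risk-neutral prices coincide; use p* = (1.02−0.91)/(1.05−0.91) = 0.7857 for the latter.
Terminal values V(2,·): V(2,0)=5.4154, V(2,1)=0.0000, V(2,2)=0.0000
(1,0): S=151.0600. Δ = (V_up−V_dn)/(S_up−S_dn) = (0.0000−5.4154)/(158.6130−137.4646) = -0.2561. V = [p*·0.0000 + (1−p*)·5.4154]/1.02 = 1.1377. B = V − Δ·S = 39.8191.
(1,1): S=174.3000. Δ = (V_up−V_dn)/(S_up−S_dn) = (0.0000−0.0000)/(183.0150−158.6130) = 0.0000. V = [p*·0.0000 + (1−p*)·0.0000]/1.02 = 0.0000. B = V − Δ·S = 0.0000.
(0,0): S=166.0000. Δ = (V_up−V_dn)/(S_up−S_dn) = (0.0000−1.1377)/(174.3000−151.0600) = -0.0490. V = [p*·0.0000 + (1−p*)·1.1377]/1.02 = 0.2390. B = V − Δ·S = 8.3654.
Check: Δ(0,0)·S0 + B(0,0) = 0.2390 = V0.

(0,0): Delta=-0.0490 Bond=8.3654
(1,0): Delta=-0.2561 Bond=39.8191
(1,1): Delta=0.0000 Bond=0.0000
V0=0.2390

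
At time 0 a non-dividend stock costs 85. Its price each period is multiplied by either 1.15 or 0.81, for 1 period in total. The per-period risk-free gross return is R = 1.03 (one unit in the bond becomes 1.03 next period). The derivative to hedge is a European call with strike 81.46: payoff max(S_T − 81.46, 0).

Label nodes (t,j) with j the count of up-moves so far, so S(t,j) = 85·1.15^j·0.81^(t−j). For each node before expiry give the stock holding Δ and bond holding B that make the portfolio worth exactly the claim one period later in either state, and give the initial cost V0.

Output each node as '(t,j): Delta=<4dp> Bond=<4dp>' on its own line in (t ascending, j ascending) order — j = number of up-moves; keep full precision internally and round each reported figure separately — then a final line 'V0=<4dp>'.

(0,0): Delta=0.5637 Bond=-37.6782
V0=10.2336

No-arbitrage ⇒ martingale measure with p* = (R−d)/(u−d) = 0.6471.
Payoff layer (t=1): V(1,0)=0.0000, V(1,1)=16.2900
(0,0): S=85.0000. Δ = (V_up−V_dn)/(S_up−S_dn) = (16.2900−0.0000)/(97.7500−68.8500) = 0.5637. V = [p*·16.2900 + (1−p*)·0.0000]/1.03 = 10.2336. B = V − Δ·S = -37.6782.
The time-0 hedge costs 10.2336, which is the no-arbitrage price.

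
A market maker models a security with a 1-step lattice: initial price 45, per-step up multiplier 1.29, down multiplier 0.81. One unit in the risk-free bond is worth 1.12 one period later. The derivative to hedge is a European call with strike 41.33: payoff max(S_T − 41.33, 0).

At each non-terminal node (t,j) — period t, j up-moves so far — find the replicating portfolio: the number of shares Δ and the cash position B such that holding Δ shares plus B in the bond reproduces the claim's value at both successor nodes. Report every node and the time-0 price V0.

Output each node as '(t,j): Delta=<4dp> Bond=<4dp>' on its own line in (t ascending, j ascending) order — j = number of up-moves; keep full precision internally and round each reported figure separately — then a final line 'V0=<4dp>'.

(0,0): Delta=0.7741 Bond=-25.1920
V0=9.6414

The replicating-portfolio and risk-neutral prices coincide; use p* = (1.12−0.81)/(1.29−0.81) = 0.6458 for the latter.
Terminal values V(1,·): V(1,0)=0.0000, V(1,1)=16.7200
  t=0,j=0: stock 45.0000 → up 58.0500 (V=16.7200), down 36.4500 (V=0.0000). Price 9.6414; hedge Δ=0.7741, bond B=-25.1920.
Each (Δ,B) replicates both successor values, so the strategy is self-financing and V0 is arbitrage-free.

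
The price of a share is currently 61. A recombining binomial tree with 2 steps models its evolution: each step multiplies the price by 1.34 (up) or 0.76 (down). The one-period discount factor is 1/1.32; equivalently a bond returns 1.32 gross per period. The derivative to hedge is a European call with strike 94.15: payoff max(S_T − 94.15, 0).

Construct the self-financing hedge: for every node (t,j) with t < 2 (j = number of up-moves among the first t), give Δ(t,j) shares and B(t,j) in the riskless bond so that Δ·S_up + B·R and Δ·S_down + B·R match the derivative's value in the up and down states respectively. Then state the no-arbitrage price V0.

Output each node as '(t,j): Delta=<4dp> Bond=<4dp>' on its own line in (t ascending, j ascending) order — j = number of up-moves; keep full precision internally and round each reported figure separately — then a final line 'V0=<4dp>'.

Since d<R<u, set p* = (R−d)/(u−d) = 0.9655; price each node as the discounted p*-expectation of its children.
Terminal payoffs: V(2,0)=0.0000, V(2,1)=0.0000, V(2,2)=15.3816
Node (1,0) S=46.3600: V=(p*·0.0000+(1−p*)·0.0000)/1.32=0.0000; Δ=(0.0000−0.0000)/(62.1224−35.2336)=0.0000; B=V−Δ·S=0.0000
Node (1,1) S=81.7400: V=(p*·15.3816+(1−p*)·0.0000)/1.32=11.2509; Δ=(15.3816−0.0000)/(109.5316−62.1224)=0.3244; B=V−Δ·S=-15.2691
Node (0,0) S=61.0000: V=(p*·11.2509+(1−p*)·0.0000)/1.32=8.2295; Δ=(11.2509−0.0000)/(81.7400−46.3600)=0.3180; B=V−Δ·S=-11.1686
Self-financing check: at every node Δ·S+B equals the discounted successor values.

(0,0): Delta=0.3180 Bond=-11.1686
(1,0): Delta=0.0000 Bond=0.0000
(1,1): Delta=0.3244 Bond=-15.2691
V0=8.2295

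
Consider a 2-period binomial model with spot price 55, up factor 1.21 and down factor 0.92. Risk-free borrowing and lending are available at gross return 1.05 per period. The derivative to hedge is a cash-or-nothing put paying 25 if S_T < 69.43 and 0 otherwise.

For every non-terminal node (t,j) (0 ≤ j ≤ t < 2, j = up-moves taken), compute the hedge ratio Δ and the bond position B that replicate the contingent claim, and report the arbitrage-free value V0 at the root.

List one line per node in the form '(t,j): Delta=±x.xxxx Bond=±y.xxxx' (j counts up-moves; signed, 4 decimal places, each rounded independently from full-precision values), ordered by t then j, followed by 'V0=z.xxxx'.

(0,0): Delta=-0.6692 Bond=54.9233
(1,0): Delta=0.0000 Bond=23.8095
(1,1): Delta=-1.2954 Bond=99.3432
V0=18.1190

No-arbitrage ⇒ martingale measure with p* = (R−d)/(u−d) = 0.4483.
At expiry t=2: V(2,0)=25.0000, V(2,1)=25.0000, V(2,2)=0.0000
  t=1,j=0: stock 50.6000 → up 61.2260 (V=25.0000), down 46.5520 (V=25.0000). Price 23.8095; hedge Δ=0.0000, bond B=23.8095.
  t=1,j=1: stock 66.5500 → up 80.5255 (V=0.0000), down 61.2260 (V=25.0000). Price 13.1363; hedge Δ=-1.2954, bond B=99.3432.
  t=0,j=0: stock 55.0000 → up 66.5500 (V=13.1363), down 50.6000 (V=23.8095). Price 18.1190; hedge Δ=-0.6692, bond B=54.9233.
Root portfolio cost Δ·55+B reproduces V0=18.1190.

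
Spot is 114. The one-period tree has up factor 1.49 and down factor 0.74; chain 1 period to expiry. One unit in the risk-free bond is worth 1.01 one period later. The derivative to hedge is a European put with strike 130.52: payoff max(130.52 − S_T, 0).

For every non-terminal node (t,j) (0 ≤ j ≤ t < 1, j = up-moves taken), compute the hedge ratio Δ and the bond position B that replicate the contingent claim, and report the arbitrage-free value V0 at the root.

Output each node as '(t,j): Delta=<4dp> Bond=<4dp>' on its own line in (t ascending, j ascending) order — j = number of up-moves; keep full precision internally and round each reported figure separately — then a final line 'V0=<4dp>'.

(0,0): Delta=-0.5399 Bond=90.7966
V0=29.2499

The replicating-portfolio and risk-neutral prices coincide; use p* = (1.01−0.74)/(1.49−0.74) = 0.3600 for the latter.
Terminal values V(1,·): V(1,0)=46.1600, V(1,1)=0.0000
  t=0,j=0: stock 114.0000 → up 169.8600 (V=0.0000), down 84.3600 (V=46.1600). Price 29.2499; hedge Δ=-0.5399, bond B=90.7966.
Check: Δ(0,0)·S0 + B(0,0) = 29.2499 = V0.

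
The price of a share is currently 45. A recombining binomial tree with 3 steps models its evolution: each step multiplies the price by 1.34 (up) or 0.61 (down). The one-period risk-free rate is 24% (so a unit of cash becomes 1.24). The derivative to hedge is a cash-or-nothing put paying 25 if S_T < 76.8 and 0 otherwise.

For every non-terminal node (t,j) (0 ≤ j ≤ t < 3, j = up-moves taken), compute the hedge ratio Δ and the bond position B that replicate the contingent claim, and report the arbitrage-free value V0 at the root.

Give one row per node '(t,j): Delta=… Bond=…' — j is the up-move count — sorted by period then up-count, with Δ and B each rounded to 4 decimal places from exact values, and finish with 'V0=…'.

Since d<R<u, set p* = (R−d)/(u−d) = 0.8630; price each node as the discounted p*-expectation of its children.
At expiry t=3: V(3,0)=25.0000, V(3,1)=25.0000, V(3,2)=25.0000, V(3,3)=0.0000
Node (2,0) S=16.7445: V=(p*·25.0000+(1−p*)·25.0000)/1.24=20.1613; Δ=(25.0000−25.0000)/(22.4376−10.2141)=0.0000; B=V−Δ·S=20.1613
Node (2,1) S=36.7830: V=(p*·25.0000+(1−p*)·25.0000)/1.24=20.1613; Δ=(25.0000−25.0000)/(49.2892−22.4376)=0.0000; B=V−Δ·S=20.1613
Node (2,2) S=80.8020: V=(p*·0.0000+(1−p*)·25.0000)/1.24=2.7618; Δ=(0.0000−25.0000)/(108.2747−49.2892)=-0.4238; B=V−Δ·S=37.0084
Node (1,0) S=27.4500: V=(p*·20.1613+(1−p*)·20.1613)/1.24=16.2591; Δ=(20.1613−20.1613)/(36.7830−16.7445)=0.0000; B=V−Δ·S=16.2591
Node (1,1) S=60.3000: V=(p*·2.7618+(1−p*)·20.1613)/1.24=4.1494; Δ=(2.7618−20.1613)/(80.8020−36.7830)=-0.3953; B=V−Δ·S=27.9843
Node (0,0) S=45.0000: V=(p*·4.1494+(1−p*)·16.2591)/1.24=4.6841; Δ=(4.1494−16.2591)/(60.3000−27.4500)=-0.3686; B=V−Δ·S=21.2727
Root portfolio cost Δ·45+B reproduces V0=4.6841.

(0,0): Delta=-0.3686 Bond=21.2727
(1,0): Delta=0.0000 Bond=16.2591
(1,1): Delta=-0.3953 Bond=27.9843
(2,0): Delta=0.0000 Bond=20.1613
(2,1): Delta=0.0000 Bond=20.1613
(2,2): Delta=-0.4238 Bond=37.0084
V0=4.6841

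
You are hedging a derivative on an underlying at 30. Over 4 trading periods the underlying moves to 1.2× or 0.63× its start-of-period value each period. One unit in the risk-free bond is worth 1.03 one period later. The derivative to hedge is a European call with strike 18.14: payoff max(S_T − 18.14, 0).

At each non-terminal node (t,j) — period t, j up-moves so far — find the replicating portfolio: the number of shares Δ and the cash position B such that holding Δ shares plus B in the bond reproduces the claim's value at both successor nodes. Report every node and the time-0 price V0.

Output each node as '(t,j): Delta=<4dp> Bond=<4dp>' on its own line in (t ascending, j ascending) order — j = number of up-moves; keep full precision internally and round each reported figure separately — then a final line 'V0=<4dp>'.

(0,0): Delta=0.8889 Bond=-11.8522
(1,0): Delta=0.6256 Bond=-7.2321
(1,1): Delta=0.9476 Bond=-14.3225
(2,0): Delta=0.0000 Bond=0.0000
(2,1): Delta=0.7652 Bond=-10.6150
(2,2): Delta=0.9883 Bond=-16.5104
(3,0): Delta=0.0000 Bond=0.0000
(3,1): Delta=0.0000 Bond=0.0000
(3,2): Delta=0.9359 Bond=-15.5801
(3,3): Delta=1.0000 Bond=-17.6117
V0=14.8139

Under the risk-neutral measure, an up-move has probability p* = (R−d)/(u−d) = 0.7018 and values discount at R = 1.03.
At expiry t=4: V(4,0)=0.0000, V(4,1)=0.0000, V(4,2)=0.0000, V(4,3)=14.5192, V(4,4)=44.0680
(3,0): S=7.5014. Δ = (V_up−V_dn)/(S_up−S_dn) = (0.0000−0.0000)/(9.0017−4.7259) = 0.0000. V = [p*·0.0000 + (1−p*)·0.0000]/1.03 = 0.0000. B = V − Δ·S = 0.0000.
(3,1): S=14.2884. Δ = (V_up−V_dn)/(S_up−S_dn) = (0.0000−0.0000)/(17.1461−9.0017) = 0.0000. V = [p*·0.0000 + (1−p*)·0.0000]/1.03 = 0.0000. B = V − Δ·S = 0.0000.
(3,2): S=27.2160. Δ = (V_up−V_dn)/(S_up−S_dn) = (14.5192−0.0000)/(32.6592−17.1461) = 0.9359. V = [p*·14.5192 + (1−p*)·0.0000]/1.03 = 9.8921. B = V − Δ·S = -15.5801.
(3,3): S=51.8400. Δ = (V_up−V_dn)/(S_up−S_dn) = (44.0680−14.5192)/(62.2080−32.6592) = 1.0000. V = [p*·44.0680 + (1−p*)·14.5192]/1.03 = 34.2283. B = V − Δ·S = -17.6117.
(2,0): S=11.9070. Δ = (V_up−V_dn)/(S_up−S_dn) = (0.0000−0.0000)/(14.2884−7.5014) = 0.0000. V = [p*·0.0000 + (1−p*)·0.0000]/1.03 = 0.0000. B = V − Δ·S = 0.0000.
(2,1): S=22.6800. Δ = (V_up−V_dn)/(S_up−S_dn) = (9.8921−0.0000)/(27.2160−14.2884) = 0.7652. V = [p*·9.8921 + (1−p*)·0.0000]/1.03 = 6.7397. B = V − Δ·S = -10.6150.
(2,2): S=43.2000. Δ = (V_up−V_dn)/(S_up−S_dn) = (34.2283−9.8921)/(51.8400−27.2160) = 0.9883. V = [p*·34.2283 + (1−p*)·9.8921]/1.03 = 26.1846. B = V − Δ·S = -16.5104.
(1,0): S=18.9000. Δ = (V_up−V_dn)/(S_up−S_dn) = (6.7397−0.0000)/(22.6800−11.9070) = 0.6256. V = [p*·6.7397 + (1−p*)·0.0000]/1.03 = 4.5918. B = V − Δ·S = -7.2321.
(1,1): S=36.0000. Δ = (V_up−V_dn)/(S_up−S_dn) = (26.1846−6.7397)/(43.2000−22.6800) = 0.9476. V = [p*·26.1846 + (1−p*)·6.7397]/1.03 = 19.7915. B = V − Δ·S = -14.3225.
(0,0): S=30.0000. Δ = (V_up−V_dn)/(S_up−S_dn) = (19.7915−4.5918)/(36.0000−18.9000) = 0.8889. V = [p*·19.7915 + (1−p*)·4.5918]/1.03 = 14.8139. B = V − Δ·S = -11.8522.
Root portfolio cost Δ·30+B reproduces V0=14.8139.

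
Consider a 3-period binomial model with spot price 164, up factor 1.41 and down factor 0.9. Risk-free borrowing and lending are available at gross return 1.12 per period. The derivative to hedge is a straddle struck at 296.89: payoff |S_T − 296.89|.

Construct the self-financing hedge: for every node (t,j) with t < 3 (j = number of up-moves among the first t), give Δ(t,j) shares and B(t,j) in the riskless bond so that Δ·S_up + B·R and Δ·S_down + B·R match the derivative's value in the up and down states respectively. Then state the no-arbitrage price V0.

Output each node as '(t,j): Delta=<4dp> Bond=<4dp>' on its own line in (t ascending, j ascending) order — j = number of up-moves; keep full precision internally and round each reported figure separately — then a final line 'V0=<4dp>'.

Risk-neutral probability p* = (R−d)/(u−d) = (1.12−0.9)/(1.41−0.9) = 0.4314.
Payoff layer (t=3): V(3,0)=177.3340, V(3,1)=109.5856, V(3,2)=3.4464, V(3,3)=162.8382
Node (2,0) S=132.8400: V=(p*·109.5856+(1−p*)·177.3340)/1.12=132.2404; Δ=(109.5856−177.3340)/(187.3044−119.5560)=-1.0000; B=V−Δ·S=265.0804
Node (2,1) S=208.1160: V=(p*·3.4464+(1−p*)·109.5856)/1.12=56.9644; Δ=(3.4464−109.5856)/(293.4436−187.3044)=-1.0000; B=V−Δ·S=265.0804
Node (2,2) S=326.0484: V=(p*·162.8382+(1−p*)·3.4464)/1.12=64.4676; Δ=(162.8382−3.4464)/(459.7282−293.4436)=0.9585; B=V−Δ·S=-248.0654
Node (1,0) S=147.6000: V=(p*·56.9644+(1−p*)·132.2404)/1.12=89.0789; Δ=(56.9644−132.2404)/(208.1160−132.8400)=-1.0000; B=V−Δ·S=236.6789
Node (1,1) S=231.2400: V=(p*·64.4676+(1−p*)·56.9644)/1.12=53.7509; Δ=(64.4676−56.9644)/(326.0484−208.1160)=0.0636; B=V−Δ·S=39.0387
Node (0,0) S=164.0000: V=(p*·53.7509+(1−p*)·89.0789)/1.12=65.9280; Δ=(53.7509−89.0789)/(231.2400−147.6000)=-0.4224; B=V−Δ·S=135.1985
The time-0 hedge costs 65.9280, which is the no-arbitrage price.

(0,0): Delta=-0.4224 Bond=135.1985
(1,0): Delta=-1.0000 Bond=236.6789
(1,1): Delta=0.0636 Bond=39.0387
(2,0): Delta=-1.0000 Bond=265.0804
(2,1): Delta=-1.0000 Bond=265.0804
(2,2): Delta=0.9585 Bond=-248.0654
V0=65.9280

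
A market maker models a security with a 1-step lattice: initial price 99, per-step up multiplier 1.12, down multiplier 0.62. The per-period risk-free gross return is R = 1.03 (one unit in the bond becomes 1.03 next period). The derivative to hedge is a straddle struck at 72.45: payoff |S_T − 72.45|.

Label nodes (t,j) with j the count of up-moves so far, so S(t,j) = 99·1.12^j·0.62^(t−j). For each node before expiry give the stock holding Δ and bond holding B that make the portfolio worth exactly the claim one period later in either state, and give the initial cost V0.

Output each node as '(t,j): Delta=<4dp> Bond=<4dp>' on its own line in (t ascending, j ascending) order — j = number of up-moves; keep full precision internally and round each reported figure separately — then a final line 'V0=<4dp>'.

(0,0): Delta=0.5527 Bond=-22.1907
V0=32.5293

The replicating-portfolio and risk-neutral prices coincide; use p* = (1.03−0.62)/(1.12−0.62) = 0.8200 for the latter.
Payoff layer (t=1): V(1,0)=11.0700, V(1,1)=38.4300
Node (0,0) S=99.0000: V=(p*·38.4300+(1−p*)·11.0700)/1.03=32.5293; Δ=(38.4300−11.0700)/(110.8800−61.3800)=0.5527; B=V−Δ·S=-22.1907
Root portfolio cost Δ·99+B reproduces V0=32.5293.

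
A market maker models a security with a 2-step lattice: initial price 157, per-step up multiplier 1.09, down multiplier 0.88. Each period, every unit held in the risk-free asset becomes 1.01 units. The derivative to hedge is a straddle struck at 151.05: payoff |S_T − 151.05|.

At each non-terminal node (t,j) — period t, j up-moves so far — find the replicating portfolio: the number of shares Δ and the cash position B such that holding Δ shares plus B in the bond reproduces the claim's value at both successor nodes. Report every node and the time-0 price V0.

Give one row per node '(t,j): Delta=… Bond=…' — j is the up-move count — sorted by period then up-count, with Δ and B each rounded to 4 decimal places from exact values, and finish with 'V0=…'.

Risk-neutral probability p* = (R−d)/(u−d) = (1.01−0.88)/(1.09−0.88) = 0.6190.
Terminal values V(2,·): V(2,0)=29.4692, V(2,1)=0.4556, V(2,2)=35.4817
(1,0): S=138.1600. Δ = (V_up−V_dn)/(S_up−S_dn) = (0.4556−29.4692)/(150.5944−121.5808) = -1.0000. V = [p*·0.4556 + (1−p*)·29.4692]/1.01 = 11.3945. B = V − Δ·S = 149.5545.
(1,1): S=171.1300. Δ = (V_up−V_dn)/(S_up−S_dn) = (35.4817−0.4556)/(186.5317−150.5944) = 0.9746. V = [p*·35.4817 + (1−p*)·0.4556]/1.01 = 21.9192. B = V − Δ·S = -144.8717.
(0,0): S=157.0000. Δ = (V_up−V_dn)/(S_up−S_dn) = (21.9192−11.3945)/(171.1300−138.1600) = 0.3192. V = [p*·21.9192 + (1−p*)·11.3945]/1.01 = 17.7325. B = V − Δ·S = -32.3855.
The time-0 hedge costs 17.7325, which is the no-arbitrage price.

(0,0): Delta=0.3192 Bond=-32.3855
(1,0): Delta=-1.0000 Bond=149.5545
(1,1): Delta=0.9746 Bond=-144.8717
V0=17.7325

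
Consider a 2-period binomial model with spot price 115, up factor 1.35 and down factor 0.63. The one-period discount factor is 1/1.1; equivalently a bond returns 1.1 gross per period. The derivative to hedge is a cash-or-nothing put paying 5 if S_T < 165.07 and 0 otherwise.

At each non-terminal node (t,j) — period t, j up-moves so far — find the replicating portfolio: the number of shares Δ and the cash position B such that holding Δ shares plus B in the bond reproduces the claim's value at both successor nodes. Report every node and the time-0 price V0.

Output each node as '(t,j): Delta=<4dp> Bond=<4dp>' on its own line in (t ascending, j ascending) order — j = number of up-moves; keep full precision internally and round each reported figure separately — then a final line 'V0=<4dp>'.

(0,0): Delta=-0.0358 Bond=6.4925
(1,0): Delta=0.0000 Bond=4.5455
(1,1): Delta=-0.0447 Bond=8.5227
V0=2.3714

Since d<R<u, set p* = (R−d)/(u−d) = 0.6528; price each node as the discounted p*-expectation of its children.
Terminal values V(2,·): V(2,0)=5.0000, V(2,1)=5.0000, V(2,2)=0.0000
(1,0): S=72.4500. Δ = (V_up−V_dn)/(S_up−S_dn) = (5.0000−5.0000)/(97.8075−45.6435) = 0.0000. V = [p*·5.0000 + (1−p*)·5.0000]/1.1 = 4.5455. B = V − Δ·S = 4.5455.
(1,1): S=155.2500. Δ = (V_up−V_dn)/(S_up−S_dn) = (0.0000−5.0000)/(209.5875−97.8075) = -0.0447. V = [p*·0.0000 + (1−p*)·5.0000]/1.1 = 1.5783. B = V − Δ·S = 8.5227.
(0,0): S=115.0000. Δ = (V_up−V_dn)/(S_up−S_dn) = (1.5783−4.5455)/(155.2500−72.4500) = -0.0358. V = [p*·1.5783 + (1−p*)·4.5455]/1.1 = 2.3714. B = V − Δ·S = 6.4925.
Check: Δ(0,0)·S0 + B(0,0) = 2.3714 = V0.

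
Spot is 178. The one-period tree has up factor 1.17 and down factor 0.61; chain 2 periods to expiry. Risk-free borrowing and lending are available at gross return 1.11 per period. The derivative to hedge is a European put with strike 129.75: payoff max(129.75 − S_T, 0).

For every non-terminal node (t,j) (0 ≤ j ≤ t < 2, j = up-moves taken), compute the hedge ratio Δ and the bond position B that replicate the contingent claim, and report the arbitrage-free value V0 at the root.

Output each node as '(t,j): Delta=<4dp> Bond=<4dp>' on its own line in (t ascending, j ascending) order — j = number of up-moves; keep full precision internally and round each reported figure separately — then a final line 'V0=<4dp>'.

Under the risk-neutral measure, an up-move has probability p* = (R−d)/(u−d) = 0.8929 and values discount at R = 1.11.
Payoff layer (t=2): V(2,0)=63.5162, V(2,1)=2.7114, V(2,2)=0.0000
Node (1,0) S=108.5800: V=(p*·2.7114+(1−p*)·63.5162)/1.11=8.3119; Δ=(2.7114−63.5162)/(127.0386−66.2338)=-1.0000; B=V−Δ·S=116.8919
Node (1,1) S=208.2600: V=(p*·0.0000+(1−p*)·2.7114)/1.11=0.2617; Δ=(0.0000−2.7114)/(243.6642−127.0386)=-0.0232; B=V−Δ·S=5.1035
Node (0,0) S=178.0000: V=(p*·0.2617+(1−p*)·8.3119)/1.11=1.0128; Δ=(0.2617−8.3119)/(208.2600−108.5800)=-0.0808; B=V−Δ·S=15.3881
The time-0 hedge costs 1.0128, which is the no-arbitrage price.

(0,0): Delta=-0.0808 Bond=15.3881
(1,0): Delta=-1.0000 Bond=116.8919
(1,1): Delta=-0.0232 Bond=5.1035
V0=1.0128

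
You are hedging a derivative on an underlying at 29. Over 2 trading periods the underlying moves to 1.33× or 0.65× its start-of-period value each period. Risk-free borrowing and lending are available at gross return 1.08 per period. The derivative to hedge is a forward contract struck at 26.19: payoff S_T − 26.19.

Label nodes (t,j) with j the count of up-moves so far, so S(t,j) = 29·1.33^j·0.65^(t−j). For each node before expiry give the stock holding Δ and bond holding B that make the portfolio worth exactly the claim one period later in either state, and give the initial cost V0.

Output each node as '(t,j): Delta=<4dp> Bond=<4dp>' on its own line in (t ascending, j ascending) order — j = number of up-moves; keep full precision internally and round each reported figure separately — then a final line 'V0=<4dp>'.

Since d<R<u, set p* = (R−d)/(u−d) = 0.6324; price each node as the discounted p*-expectation of its children.
Payoff layer (t=2): V(2,0)=-13.9375, V(2,1)=-1.1195, V(2,2)=25.1081
(1,0): S=18.8500. Δ = (V_up−V_dn)/(S_up−S_dn) = (-1.1195−-13.9375)/(25.0705−12.2525) = 1.0000. V = [p*·-1.1195 + (1−p*)·-13.9375]/1.08 = -5.4000. B = V − Δ·S = -24.2500.
(1,1): S=38.5700. Δ = (V_up−V_dn)/(S_up−S_dn) = (25.1081−-1.1195)/(51.2981−25.0705) = 1.0000. V = [p*·25.1081 + (1−p*)·-1.1195]/1.08 = 14.3200. B = V − Δ·S = -24.2500.
(0,0): S=29.0000. Δ = (V_up−V_dn)/(S_up−S_dn) = (14.3200−-5.4000)/(38.5700−18.8500) = 1.0000. V = [p*·14.3200 + (1−p*)·-5.4000]/1.08 = 6.5463. B = V − Δ·S = -22.4537.
Check: Δ(0,0)·S0 + B(0,0) = 6.5463 = V0.

(0,0): Delta=1.0000 Bond=-22.4537
(1,0): Delta=1.0000 Bond=-24.2500
(1,1): Delta=1.0000 Bond=-24.2500
V0=6.5463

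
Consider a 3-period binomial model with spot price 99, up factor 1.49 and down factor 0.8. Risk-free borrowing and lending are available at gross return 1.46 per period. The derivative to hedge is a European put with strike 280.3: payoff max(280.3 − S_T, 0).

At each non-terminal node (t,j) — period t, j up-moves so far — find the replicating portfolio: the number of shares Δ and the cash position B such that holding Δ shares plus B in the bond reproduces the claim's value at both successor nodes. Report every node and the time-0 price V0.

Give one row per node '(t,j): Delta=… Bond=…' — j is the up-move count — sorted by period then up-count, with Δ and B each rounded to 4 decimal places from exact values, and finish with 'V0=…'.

(0,0): Delta=-0.7035 Bond=73.9828
(1,0): Delta=-1.0000 Bond=131.4975
(1,1): Delta=-0.6963 Bond=106.9474
(2,0): Delta=-1.0000 Bond=191.9863
(2,1): Delta=-1.0000 Bond=191.9863
(2,2): Delta=-0.6889 Bond=154.5140
V0=4.3361

Risk-neutral probability p* = (R−d)/(u−d) = (1.46−0.8)/(1.49−0.8) = 0.9565.
Terminal values V(3,·): V(3,0)=229.6120, V(3,1)=185.8936, V(3,2)=104.4681, V(3,3)=0.0000
(2,0): S=63.3600. Δ = (V_up−V_dn)/(S_up−S_dn) = (185.8936−229.6120)/(94.4064−50.6880) = -1.0000. V = [p*·185.8936 + (1−p*)·229.6120]/1.46 = 128.6263. B = V − Δ·S = 191.9863.
(2,1): S=118.0080. Δ = (V_up−V_dn)/(S_up−S_dn) = (104.4681−185.8936)/(175.8319−94.4064) = -1.0000. V = [p*·104.4681 + (1−p*)·185.8936]/1.46 = 73.9783. B = V − Δ·S = 191.9863.
(2,2): S=219.7899. Δ = (V_up−V_dn)/(S_up−S_dn) = (0.0000−104.4681)/(327.4870−175.8319) = -0.6889. V = [p*·0.0000 + (1−p*)·104.4681]/1.46 = 3.1110. B = V − Δ·S = 154.5140.
(1,0): S=79.2000. Δ = (V_up−V_dn)/(S_up−S_dn) = (73.9783−128.6263)/(118.0080−63.3600) = -1.0000. V = [p*·73.9783 + (1−p*)·128.6263]/1.46 = 52.2975. B = V − Δ·S = 131.4975.
(1,1): S=147.5100. Δ = (V_up−V_dn)/(S_up−S_dn) = (3.1110−73.9783)/(219.7899−118.0080) = -0.6963. V = [p*·3.1110 + (1−p*)·73.9783]/1.46 = 4.2412. B = V − Δ·S = 106.9474.
(0,0): S=99.0000. Δ = (V_up−V_dn)/(S_up−S_dn) = (4.2412−52.2975)/(147.5100−79.2000) = -0.7035. V = [p*·4.2412 + (1−p*)·52.2975]/1.46 = 4.3361. B = V − Δ·S = 73.9828.
The time-0 hedge costs 4.3361, which is the no-arbitrage price.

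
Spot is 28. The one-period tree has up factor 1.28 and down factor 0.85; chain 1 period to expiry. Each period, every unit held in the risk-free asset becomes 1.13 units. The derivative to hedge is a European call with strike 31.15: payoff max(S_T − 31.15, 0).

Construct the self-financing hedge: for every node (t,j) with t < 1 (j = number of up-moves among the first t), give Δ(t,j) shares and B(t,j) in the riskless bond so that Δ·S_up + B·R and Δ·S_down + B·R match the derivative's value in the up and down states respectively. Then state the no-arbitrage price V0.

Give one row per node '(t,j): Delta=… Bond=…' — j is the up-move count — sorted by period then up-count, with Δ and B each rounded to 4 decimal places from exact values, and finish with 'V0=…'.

Since d<R<u, set p* = (R−d)/(u−d) = 0.6512; price each node as the discounted p*-expectation of its children.
Terminal values V(1,·): V(1,0)=0.0000, V(1,1)=4.6900
(0,0): S=28.0000. Δ = (V_up−V_dn)/(S_up−S_dn) = (4.6900−0.0000)/(35.8400−23.8000) = 0.3895. V = [p*·4.6900 + (1−p*)·0.0000]/1.13 = 2.7026. B = V − Δ·S = -8.2044.
Check: Δ(0,0)·S0 + B(0,0) = 2.7026 = V0.

(0,0): Delta=0.3895 Bond=-8.2044
V0=2.7026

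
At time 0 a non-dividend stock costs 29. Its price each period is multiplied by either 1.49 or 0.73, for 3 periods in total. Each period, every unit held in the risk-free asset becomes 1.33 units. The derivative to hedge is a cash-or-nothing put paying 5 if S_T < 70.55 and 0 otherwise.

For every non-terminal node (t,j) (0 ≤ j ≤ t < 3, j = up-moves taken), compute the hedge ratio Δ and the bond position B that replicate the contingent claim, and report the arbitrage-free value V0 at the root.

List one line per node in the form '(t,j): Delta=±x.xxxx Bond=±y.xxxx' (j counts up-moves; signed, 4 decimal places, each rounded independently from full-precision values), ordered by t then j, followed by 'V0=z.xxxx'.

Since d<R<u, set p* = (R−d)/(u−d) = 0.7895; price each node as the discounted p*-expectation of its children.
Terminal values V(3,·): V(3,0)=5.0000, V(3,1)=5.0000, V(3,2)=5.0000, V(3,3)=0.0000
  t=2,j=0: stock 15.4541 → up 23.0266 (V=5.0000), down 11.2815 (V=5.0000). Price 3.7594; hedge Δ=0.0000, bond B=3.7594.
  t=2,j=1: stock 31.5433 → up 46.9995 (V=5.0000), down 23.0266 (V=5.0000). Price 3.7594; hedge Δ=0.0000, bond B=3.7594.
  t=2,j=2: stock 64.3829 → up 95.9305 (V=0.0000), down 46.9995 (V=5.0000). Price 0.7915; hedge Δ=-0.1022, bond B=7.3704.
  t=1,j=0: stock 21.1700 → up 31.5433 (V=3.7594), down 15.4541 (V=3.7594). Price 2.8266; hedge Δ=0.0000, bond B=2.8266.
  t=1,j=1: stock 43.2100 → up 64.3829 (V=0.7915), down 31.5433 (V=3.7594). Price 1.0649; hedge Δ=-0.0904, bond B=4.9701.
  t=0,j=0: stock 29.0000 → up 43.2100 (V=1.0649), down 21.1700 (V=2.8266). Price 1.0795; hedge Δ=-0.0799, bond B=3.3976.
Self-financing check: at every node Δ·S+B equals the discounted successor values.

(0,0): Delta=-0.0799 Bond=3.3976
(1,0): Delta=0.0000 Bond=2.8266
(1,1): Delta=-0.0904 Bond=4.9701
(2,0): Delta=0.0000 Bond=3.7594
(2,1): Delta=0.0000 Bond=3.7594
(2,2): Delta=-0.1022 Bond=7.3704
V0=1.0795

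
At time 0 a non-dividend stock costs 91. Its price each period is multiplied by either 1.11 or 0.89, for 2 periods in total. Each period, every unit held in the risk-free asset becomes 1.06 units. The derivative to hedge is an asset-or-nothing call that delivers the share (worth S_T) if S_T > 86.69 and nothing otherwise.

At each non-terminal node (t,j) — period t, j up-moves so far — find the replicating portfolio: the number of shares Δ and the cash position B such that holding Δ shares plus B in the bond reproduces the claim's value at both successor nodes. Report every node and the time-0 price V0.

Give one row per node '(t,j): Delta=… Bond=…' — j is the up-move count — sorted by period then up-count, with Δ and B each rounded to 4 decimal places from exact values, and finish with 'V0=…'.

The replicating-portfolio and risk-neutral prices coincide; use p* = (1.06−0.89)/(1.11−0.89) = 0.7727 for the latter.
At expiry t=2: V(2,0)=0.0000, V(2,1)=89.8989, V(2,2)=112.1211
  t=1,j=0: stock 80.9900 → up 89.8989 (V=89.8989), down 72.0811 (V=0.0000). Price 65.5352; hedge Δ=5.0455, bond B=-343.0961.
  t=1,j=1: stock 101.0100 → up 112.1211 (V=112.1211), down 89.8989 (V=89.8989). Price 101.0100; hedge Δ=1.0000, bond B=0.0000.
  t=0,j=0: stock 91.0000 → up 101.0100 (V=101.0100), down 80.9900 (V=65.5352). Price 87.6864; hedge Δ=1.7720, bond B=-73.5626.
The time-0 hedge costs 87.6864, which is the no-arbitrage price.

(0,0): Delta=1.7720 Bond=-73.5626
(1,0): Delta=5.0455 Bond=-343.0961
(1,1): Delta=1.0000 Bond=0.0000
V0=87.6864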